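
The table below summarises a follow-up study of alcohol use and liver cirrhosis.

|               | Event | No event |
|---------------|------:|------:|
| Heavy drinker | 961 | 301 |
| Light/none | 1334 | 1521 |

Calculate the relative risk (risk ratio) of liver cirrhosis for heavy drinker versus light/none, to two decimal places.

Cells: a = 961, b = 301, c = 1334, d = 1521.
Risk in exposed = 961/1262 = 0.76149; risk in unexposed = 1334/2855 = 0.46725.
RR = 0.76149 / 0.46725 = 1.62972
The risk among the exposed is 1.63 times that among the unexposed.

1.63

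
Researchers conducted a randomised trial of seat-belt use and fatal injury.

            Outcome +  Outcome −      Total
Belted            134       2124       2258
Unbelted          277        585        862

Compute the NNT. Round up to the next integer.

Risk in treated group = 134/2258 = 0.05934; risk in control = 277/862 = 0.32135.
Absolute risk reduction = 0.32135 − 0.05934 = 0.26200
NNT = 1 / ARR = 1 / 0.26200 = 3.817 → round up → 4

4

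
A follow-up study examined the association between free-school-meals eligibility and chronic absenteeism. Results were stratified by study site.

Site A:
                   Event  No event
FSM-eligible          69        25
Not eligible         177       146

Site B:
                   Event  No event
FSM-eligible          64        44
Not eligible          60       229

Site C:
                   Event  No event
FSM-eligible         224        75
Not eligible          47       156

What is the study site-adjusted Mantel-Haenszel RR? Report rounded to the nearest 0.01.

RR_MH = Σ(aᵢ·n₀ᵢ/nᵢ) / Σ(cᵢ·n₁ᵢ/nᵢ), with n₁ᵢ = aᵢ+bᵢ (exposed), n₀ᵢ = cᵢ+dᵢ (unexposed), nᵢ = n₁ᵢ+n₀ᵢ.
Stratum 1 (Site A): n₁ = 94, n₀ = 323, n = 417; a·n₀/n = 69·323/417 = 53.4460; c·n₁/n = 177·94/417 = 39.8993
Stratum 2 (Site B): n₁ = 108, n₀ = 289, n = 397; a·n₀/n = 64·289/397 = 46.5894; c·n₁/n = 60·108/397 = 16.3224
Stratum 3 (Site C): n₁ = 299, n₀ = 203, n = 502; a·n₀/n = 224·203/502 = 90.5817; c·n₁/n = 47·299/502 = 27.9940
RR_MH = (53.4460 + 46.5894 + 90.5817) / (39.8993 + 16.3224 + 27.9940) = 190.6171 / 84.2157 = 2.26344

2.26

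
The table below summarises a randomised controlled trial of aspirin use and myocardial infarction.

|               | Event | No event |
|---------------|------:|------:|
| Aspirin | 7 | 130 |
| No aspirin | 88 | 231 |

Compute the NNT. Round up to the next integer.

Risk in treated group = 7/137 = 0.05109; risk in control = 88/319 = 0.27586.
Absolute risk reduction = 0.27586 − 0.05109 = 0.22477
NNT = 1 / ARR = 1 / 0.22477 = 4.449 → round up → 5

5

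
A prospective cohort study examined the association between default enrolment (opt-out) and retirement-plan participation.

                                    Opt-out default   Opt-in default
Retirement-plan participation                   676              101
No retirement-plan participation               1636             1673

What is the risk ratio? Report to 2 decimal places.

5.14

Reading the table with exposure as columns: a = 676 (Opt-out default, case), b = 1636 (Opt-out default, non-case), c = 101 (Opt-in default, case), d = 1673.
Risk in exposed = 676/2312 = 0.29239; risk in unexposed = 101/1774 = 0.05693.
RR = 0.29239 / 0.05693 = 5.13560
The risk among the exposed is 5.14 times that among the unexposed.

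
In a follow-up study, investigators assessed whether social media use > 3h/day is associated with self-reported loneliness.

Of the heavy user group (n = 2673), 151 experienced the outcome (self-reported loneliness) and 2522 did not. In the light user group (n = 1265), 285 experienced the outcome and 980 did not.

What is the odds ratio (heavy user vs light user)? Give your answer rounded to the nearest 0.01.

From the description: a = 151, b = 2522, c = 285, d = 980.
OR = (a·d)/(b·c) = (151 × 980) / (2522 × 285) = 147980 / 718770 = 0.20588
Exposure is associated with lower odds of self-reported loneliness (OR = 0.21 < 1).

0.21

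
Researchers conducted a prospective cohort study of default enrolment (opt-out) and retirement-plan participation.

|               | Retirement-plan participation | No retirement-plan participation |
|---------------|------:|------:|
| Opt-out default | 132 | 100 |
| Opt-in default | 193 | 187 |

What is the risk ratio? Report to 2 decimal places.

1.12

Cells: a = 132, b = 100, c = 193, d = 187.
Risk in exposed = 132/232 = 0.56897; risk in unexposed = 193/380 = 0.50789.
RR = 0.56897 / 0.50789 = 1.12024
The risk among the exposed is 1.12 times that among the unexposed.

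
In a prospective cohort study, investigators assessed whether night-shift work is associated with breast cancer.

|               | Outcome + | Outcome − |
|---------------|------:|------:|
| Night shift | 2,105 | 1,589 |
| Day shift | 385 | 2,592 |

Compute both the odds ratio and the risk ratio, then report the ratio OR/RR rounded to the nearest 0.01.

2.02

Cells: a = 2105, b = 1589, c = 385, d = 2592.
OR = (2105·2592)/(1589·385) = 5456160/611765 = 8.91872
Risk in exposed = 2105/3694 = 0.56984; risk in unexposed = 385/2977 = 0.12932; RR = 4.40629
OR/RR = 8.91872 / 4.40629 = 2.02409
The outcome is not rare, so the OR lies further from 1 than the RR.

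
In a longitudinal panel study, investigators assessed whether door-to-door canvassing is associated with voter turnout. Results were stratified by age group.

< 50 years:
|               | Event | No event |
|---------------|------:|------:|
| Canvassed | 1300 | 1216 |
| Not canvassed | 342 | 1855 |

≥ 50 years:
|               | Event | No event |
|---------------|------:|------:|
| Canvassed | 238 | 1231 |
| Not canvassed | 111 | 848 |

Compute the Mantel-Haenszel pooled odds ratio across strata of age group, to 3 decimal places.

4.116

OR_MH = Σ(aᵢdᵢ/nᵢ) / Σ(bᵢcᵢ/nᵢ), where nᵢ is the stratum total.
Stratum 1 (< 50 years): n = 4713; a·d/n = 1300·1855/4713 = 511.6698; b·c/n = 1216·342/4713 = 88.2393
Stratum 2 (≥ 50 years): n = 2428; a·d/n = 238·848/2428 = 83.1236; b·c/n = 1231·111/2428 = 56.2772
OR_MH = (511.6698 + 83.1236) / (88.2393 + 56.2772) = 594.7934 / 144.5165 = 4.11575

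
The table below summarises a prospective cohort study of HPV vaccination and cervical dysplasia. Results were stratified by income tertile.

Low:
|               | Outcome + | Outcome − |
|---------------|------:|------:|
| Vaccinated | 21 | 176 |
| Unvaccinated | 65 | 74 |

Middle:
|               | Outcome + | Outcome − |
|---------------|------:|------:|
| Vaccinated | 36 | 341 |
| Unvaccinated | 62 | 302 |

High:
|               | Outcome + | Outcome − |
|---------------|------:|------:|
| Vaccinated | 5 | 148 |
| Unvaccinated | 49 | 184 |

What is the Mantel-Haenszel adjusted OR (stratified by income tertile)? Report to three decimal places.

OR_MH = Σ(aᵢdᵢ/nᵢ) / Σ(bᵢcᵢ/nᵢ), where nᵢ is the stratum total.
Stratum 1 (Low): n = 336; a·d/n = 21·74/336 = 4.6250; b·c/n = 176·65/336 = 34.0476
Stratum 2 (Middle): n = 741; a·d/n = 36·302/741 = 14.6721; b·c/n = 341·62/741 = 28.5317
Stratum 3 (High): n = 386; a·d/n = 5·184/386 = 2.3834; b·c/n = 148·49/386 = 18.7876
OR_MH = (4.6250 + 14.6721 + 2.3834) / (34.0476 + 28.5317 + 18.7876) = 21.6805 / 81.3669 = 0.26645

0.266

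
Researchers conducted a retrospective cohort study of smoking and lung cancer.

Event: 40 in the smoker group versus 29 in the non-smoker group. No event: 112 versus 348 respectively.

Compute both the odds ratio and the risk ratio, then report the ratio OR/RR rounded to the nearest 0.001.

From the description: a = 40, b = 112, c = 29, d = 348.
OR = (40·348)/(112·29) = 13920/3248 = 4.28571
Risk in exposed = 40/152 = 0.26316; risk in unexposed = 29/377 = 0.07692; RR = 3.42105
OR/RR = 4.28571 / 3.42105 = 1.25275
The outcome is not rare, so the OR lies further from 1 than the RR.

1.253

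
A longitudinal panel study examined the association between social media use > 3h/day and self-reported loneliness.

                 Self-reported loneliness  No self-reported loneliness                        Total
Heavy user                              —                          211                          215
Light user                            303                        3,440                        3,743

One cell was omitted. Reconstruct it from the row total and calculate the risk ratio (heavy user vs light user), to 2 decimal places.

0.23

The missing cell is in the exposed row: 215 − 211 = 4.
So a = 4, b = 211, c = 303, d = 3440.
RR = [a/(a+b)] / [c/(c+d)] = (4/215) / (303/3743) = 0.01860/0.08095 = 0.22983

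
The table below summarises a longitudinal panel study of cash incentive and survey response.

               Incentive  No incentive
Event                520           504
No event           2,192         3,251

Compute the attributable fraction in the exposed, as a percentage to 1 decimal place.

Reading the table with exposure as columns: a = 520 (Incentive, case), b = 2192 (Incentive, non-case), c = 504 (No incentive, case), d = 3251.
Risk in exposed = 520/2712 = 0.19174; risk in unexposed = 504/3755 = 0.13422.
RR = 0.19174/0.13422 = 1.42854
AR% = (RR − 1)/RR × 100 = (1.42854 − 1)/1.42854 × 100 = 29.9986%

30.0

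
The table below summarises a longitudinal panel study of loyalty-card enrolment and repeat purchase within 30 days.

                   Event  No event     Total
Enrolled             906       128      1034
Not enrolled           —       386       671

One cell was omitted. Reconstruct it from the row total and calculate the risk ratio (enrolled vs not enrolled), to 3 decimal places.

The missing cell is in the unexposed row: 671 − 386 = 285.
So a = 906, b = 128, c = 285, d = 386.
RR = [a/(a+b)] / [c/(c+d)] = (906/1034) / (285/671) = 0.87621/0.42474 = 2.06293

2.063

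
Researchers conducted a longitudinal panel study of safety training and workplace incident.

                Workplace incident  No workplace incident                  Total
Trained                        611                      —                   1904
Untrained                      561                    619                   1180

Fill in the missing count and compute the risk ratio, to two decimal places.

0.67

The missing cell is in the exposed row: 1904 − 611 = 1293.
So a = 611, b = 1293, c = 561, d = 619.
RR = [a/(a+b)] / [c/(c+d)] = (611/1904) / (561/1180) = 0.32090/0.47542 = 0.67498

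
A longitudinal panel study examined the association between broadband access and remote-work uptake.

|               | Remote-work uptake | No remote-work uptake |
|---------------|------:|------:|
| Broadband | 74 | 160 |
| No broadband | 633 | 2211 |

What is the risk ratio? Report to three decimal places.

Cells: a = 74, b = 160, c = 633, d = 2211.
Risk in exposed = 74/234 = 0.31624; risk in unexposed = 633/2844 = 0.22257.
RR = 0.31624 / 0.22257 = 1.42083
The risk among the exposed is 1.42 times that among the unexposed.

1.421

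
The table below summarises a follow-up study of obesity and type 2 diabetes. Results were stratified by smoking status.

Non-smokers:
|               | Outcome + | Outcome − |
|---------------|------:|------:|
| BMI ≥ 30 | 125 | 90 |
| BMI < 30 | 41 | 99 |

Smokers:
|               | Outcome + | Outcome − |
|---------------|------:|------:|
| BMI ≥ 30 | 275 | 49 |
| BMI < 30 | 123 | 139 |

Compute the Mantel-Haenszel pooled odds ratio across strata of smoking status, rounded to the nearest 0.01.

OR_MH = Σ(aᵢdᵢ/nᵢ) / Σ(bᵢcᵢ/nᵢ), where nᵢ is the stratum total.
Stratum 1 (Non-smokers): n = 355; a·d/n = 125·99/355 = 34.8592; b·c/n = 90·41/355 = 10.3944
Stratum 2 (Smokers): n = 586; a·d/n = 275·139/586 = 65.2304; b·c/n = 49·123/586 = 10.2850
OR_MH = (34.8592 + 65.2304) / (10.3944 + 10.2850) = 100.0895 / 20.6793 = 4.84007

4.84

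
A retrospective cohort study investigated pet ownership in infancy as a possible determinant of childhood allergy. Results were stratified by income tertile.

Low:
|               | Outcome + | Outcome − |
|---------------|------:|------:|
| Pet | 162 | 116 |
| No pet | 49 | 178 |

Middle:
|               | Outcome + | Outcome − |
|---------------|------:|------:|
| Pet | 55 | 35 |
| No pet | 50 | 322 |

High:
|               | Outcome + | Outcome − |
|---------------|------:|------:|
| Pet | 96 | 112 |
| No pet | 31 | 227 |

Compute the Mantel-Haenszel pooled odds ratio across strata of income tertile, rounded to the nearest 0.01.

OR_MH = Σ(aᵢdᵢ/nᵢ) / Σ(bᵢcᵢ/nᵢ), where nᵢ is the stratum total.
Stratum 1 (Low): n = 505; a·d/n = 162·178/505 = 57.1010; b·c/n = 116·49/505 = 11.2554
Stratum 2 (Middle): n = 462; a·d/n = 55·322/462 = 38.3333; b·c/n = 35·50/462 = 3.7879
Stratum 3 (High): n = 466; a·d/n = 96·227/466 = 46.7639; b·c/n = 112·31/466 = 7.4506
OR_MH = (57.1010 + 38.3333 + 46.7639) / (11.2554 + 3.7879 + 7.4506) = 142.1983 / 22.4940 = 6.32162

6.32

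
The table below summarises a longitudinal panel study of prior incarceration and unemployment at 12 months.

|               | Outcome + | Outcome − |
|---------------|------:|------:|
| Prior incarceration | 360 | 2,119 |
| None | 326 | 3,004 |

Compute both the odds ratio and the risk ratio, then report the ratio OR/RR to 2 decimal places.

1.06

Cells: a = 360, b = 2119, c = 326, d = 3004.
OR = (360·3004)/(2119·326) = 1081440/690794 = 1.56550
Risk in exposed = 360/2479 = 0.14522; risk in unexposed = 326/3330 = 0.09790; RR = 1.48338
OR/RR = 1.56550 / 1.48338 = 1.05536
The outcome is not rare, so the OR lies further from 1 than the RR.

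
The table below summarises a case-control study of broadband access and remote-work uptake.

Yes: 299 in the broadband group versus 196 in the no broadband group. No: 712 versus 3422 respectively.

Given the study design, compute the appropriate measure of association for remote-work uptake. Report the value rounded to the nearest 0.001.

7.332

From the description: a = 299, b = 712, c = 196, d = 3422.
This is a case-control study: participants were sampled on outcome status, so risks in the source population cannot be estimated directly — relative risk is not valid here. The odds ratio is the appropriate measure.
OR = (a·d)/(b·c) = (299 × 3422) / (712 × 196) = 1023178 / 139552 = 7.33188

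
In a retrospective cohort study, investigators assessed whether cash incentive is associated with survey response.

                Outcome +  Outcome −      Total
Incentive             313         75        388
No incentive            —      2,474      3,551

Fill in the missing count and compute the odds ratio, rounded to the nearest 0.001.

The missing cell is in the unexposed row: 3551 − 2474 = 1077.
So a = 313, b = 75, c = 1077, d = 2474.
OR = (a·d)/(b·c) = (313 × 2474) / (75 × 1077) = 774362 / 80775 = 9.58665

9.587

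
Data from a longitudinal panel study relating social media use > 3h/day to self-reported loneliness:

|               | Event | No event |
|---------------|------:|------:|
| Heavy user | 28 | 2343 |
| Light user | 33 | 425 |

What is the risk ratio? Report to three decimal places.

Cells: a = 28, b = 2343, c = 33, d = 425.
Risk in exposed = 28/2371 = 0.01181; risk in unexposed = 33/458 = 0.07205.
RR = 0.01181 / 0.07205 = 0.16390
The risk is 84% lower among the exposed than among the unexposed.

0.164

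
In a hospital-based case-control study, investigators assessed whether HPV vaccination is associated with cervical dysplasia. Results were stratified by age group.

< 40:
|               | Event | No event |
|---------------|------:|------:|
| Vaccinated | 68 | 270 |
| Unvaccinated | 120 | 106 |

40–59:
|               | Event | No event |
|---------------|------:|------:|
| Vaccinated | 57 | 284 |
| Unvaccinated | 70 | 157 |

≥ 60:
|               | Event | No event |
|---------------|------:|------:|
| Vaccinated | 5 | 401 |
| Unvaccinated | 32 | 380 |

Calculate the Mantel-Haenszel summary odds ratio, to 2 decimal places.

OR_MH = Σ(aᵢdᵢ/nᵢ) / Σ(bᵢcᵢ/nᵢ), where nᵢ is the stratum total.
Stratum 1 (< 40): n = 564; a·d/n = 68·106/564 = 12.7801; b·c/n = 270·120/564 = 57.4468
Stratum 2 (40–59): n = 568; a·d/n = 57·157/568 = 15.7553; b·c/n = 284·70/568 = 35.0000
Stratum 3 (≥ 60): n = 818; a·d/n = 5·380/818 = 2.3227; b·c/n = 401·32/818 = 15.6870
OR_MH = (12.7801 + 15.7553 + 2.3227) / (57.4468 + 35.0000 + 15.6870) = 30.8582 / 108.1339 = 0.28537

0.29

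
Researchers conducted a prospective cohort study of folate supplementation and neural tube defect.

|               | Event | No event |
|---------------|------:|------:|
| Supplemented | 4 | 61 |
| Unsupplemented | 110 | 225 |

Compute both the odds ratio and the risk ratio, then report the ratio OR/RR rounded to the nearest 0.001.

0.716

Cells: a = 4, b = 61, c = 110, d = 225.
OR = (4·225)/(61·110) = 900/6710 = 0.13413
Risk in exposed = 4/65 = 0.06154; risk in unexposed = 110/335 = 0.32836; RR = 0.18741
OR/RR = 0.13413 / 0.18741 = 0.71568
The outcome is not rare, so the OR lies further from 1 than the RR.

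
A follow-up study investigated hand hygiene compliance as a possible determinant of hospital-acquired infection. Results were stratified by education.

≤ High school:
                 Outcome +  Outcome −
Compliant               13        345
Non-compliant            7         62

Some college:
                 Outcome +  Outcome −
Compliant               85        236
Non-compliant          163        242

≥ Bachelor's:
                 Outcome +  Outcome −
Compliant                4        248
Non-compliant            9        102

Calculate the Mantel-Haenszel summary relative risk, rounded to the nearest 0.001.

0.603

RR_MH = Σ(aᵢ·n₀ᵢ/nᵢ) / Σ(cᵢ·n₁ᵢ/nᵢ), with n₁ᵢ = aᵢ+bᵢ (exposed), n₀ᵢ = cᵢ+dᵢ (unexposed), nᵢ = n₁ᵢ+n₀ᵢ.
Stratum 1 (≤ High school): n₁ = 358, n₀ = 69, n = 427; a·n₀/n = 13·69/427 = 2.1007; c·n₁/n = 7·358/427 = 5.8689
Stratum 2 (Some college): n₁ = 321, n₀ = 405, n = 726; a·n₀/n = 85·405/726 = 47.4174; c·n₁/n = 163·321/726 = 72.0702
Stratum 3 (≥ Bachelor's): n₁ = 252, n₀ = 111, n = 363; a·n₀/n = 4·111/363 = 1.2231; c·n₁/n = 9·252/363 = 6.2479
RR_MH = (2.1007 + 47.4174 + 1.2231) / (5.8689 + 72.0702 + 6.2479) = 50.7412 / 84.1870 = 0.60272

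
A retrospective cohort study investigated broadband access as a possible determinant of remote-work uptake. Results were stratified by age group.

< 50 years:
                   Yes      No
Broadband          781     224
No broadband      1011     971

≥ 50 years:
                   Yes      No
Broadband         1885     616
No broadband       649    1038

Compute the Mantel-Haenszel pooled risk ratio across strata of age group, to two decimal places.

1.76

RR_MH = Σ(aᵢ·n₀ᵢ/nᵢ) / Σ(cᵢ·n₁ᵢ/nᵢ), with n₁ᵢ = aᵢ+bᵢ (exposed), n₀ᵢ = cᵢ+dᵢ (unexposed), nᵢ = n₁ᵢ+n₀ᵢ.
Stratum 1 (< 50 years): n₁ = 1005, n₀ = 1982, n = 2987; a·n₀/n = 781·1982/2987 = 518.2263; c·n₁/n = 1011·1005/2987 = 340.1590
Stratum 2 (≥ 50 years): n₁ = 2501, n₀ = 1687, n = 4188; a·n₀/n = 1885·1687/4188 = 759.3111; c·n₁/n = 649·2501/4188 = 387.5714
RR_MH = (518.2263 + 759.3111) / (340.1590 + 387.5714) = 1277.5374 / 727.7304 = 1.75551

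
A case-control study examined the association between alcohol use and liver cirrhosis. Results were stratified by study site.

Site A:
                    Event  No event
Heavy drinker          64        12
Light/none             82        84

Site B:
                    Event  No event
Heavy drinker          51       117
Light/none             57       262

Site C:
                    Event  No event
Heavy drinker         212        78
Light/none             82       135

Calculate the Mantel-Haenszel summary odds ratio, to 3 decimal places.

3.493

OR_MH = Σ(aᵢdᵢ/nᵢ) / Σ(bᵢcᵢ/nᵢ), where nᵢ is the stratum total.
Stratum 1 (Site A): n = 242; a·d/n = 64·84/242 = 22.2149; b·c/n = 12·82/242 = 4.0661
Stratum 2 (Site B): n = 487; a·d/n = 51·262/487 = 27.4374; b·c/n = 117·57/487 = 13.6940
Stratum 3 (Site C): n = 507; a·d/n = 212·135/507 = 56.4497; b·c/n = 78·82/507 = 12.6154
OR_MH = (22.2149 + 27.4374 + 56.4497) / (4.0661 + 13.6940 + 12.6154) = 106.1020 / 30.3755 = 3.49301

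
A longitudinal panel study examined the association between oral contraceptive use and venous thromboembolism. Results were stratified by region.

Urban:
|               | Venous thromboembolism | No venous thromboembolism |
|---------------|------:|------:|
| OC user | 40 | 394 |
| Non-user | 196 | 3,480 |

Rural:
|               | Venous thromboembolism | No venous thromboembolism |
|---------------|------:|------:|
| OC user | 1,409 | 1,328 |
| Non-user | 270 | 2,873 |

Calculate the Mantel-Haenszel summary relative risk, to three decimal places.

RR_MH = Σ(aᵢ·n₀ᵢ/nᵢ) / Σ(cᵢ·n₁ᵢ/nᵢ), with n₁ᵢ = aᵢ+bᵢ (exposed), n₀ᵢ = cᵢ+dᵢ (unexposed), nᵢ = n₁ᵢ+n₀ᵢ.
Stratum 1 (Urban): n₁ = 434, n₀ = 3676, n = 4110; a·n₀/n = 40·3676/4110 = 35.7762; c·n₁/n = 196·434/4110 = 20.6968
Stratum 2 (Rural): n₁ = 2737, n₀ = 3143, n = 5880; a·n₀/n = 1409·3143/5880 = 753.1440; c·n₁/n = 270·2737/5880 = 125.6786
RR_MH = (35.7762 + 753.1440) / (20.6968 + 125.6786) = 788.9202 / 146.3754 = 5.38970

5.390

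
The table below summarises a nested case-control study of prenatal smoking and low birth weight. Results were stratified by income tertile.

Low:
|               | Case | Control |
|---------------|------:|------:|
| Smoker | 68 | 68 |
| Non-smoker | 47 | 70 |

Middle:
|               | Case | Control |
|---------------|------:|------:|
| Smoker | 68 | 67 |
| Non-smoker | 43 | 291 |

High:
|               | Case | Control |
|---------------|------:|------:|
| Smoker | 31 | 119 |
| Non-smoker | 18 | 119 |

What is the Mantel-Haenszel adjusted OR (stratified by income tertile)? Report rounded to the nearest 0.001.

OR_MH = Σ(aᵢdᵢ/nᵢ) / Σ(bᵢcᵢ/nᵢ), where nᵢ is the stratum total.
Stratum 1 (Low): n = 253; a·d/n = 68·70/253 = 18.8142; b·c/n = 68·47/253 = 12.6324
Stratum 2 (Middle): n = 469; a·d/n = 68·291/469 = 42.1919; b·c/n = 67·43/469 = 6.1429
Stratum 3 (High): n = 287; a·d/n = 31·119/287 = 12.8537; b·c/n = 119·18/287 = 7.4634
OR_MH = (18.8142 + 42.1919 + 12.8537) / (12.6324 + 6.1429 + 7.4634) = 73.8598 / 26.2387 = 2.81492

2.815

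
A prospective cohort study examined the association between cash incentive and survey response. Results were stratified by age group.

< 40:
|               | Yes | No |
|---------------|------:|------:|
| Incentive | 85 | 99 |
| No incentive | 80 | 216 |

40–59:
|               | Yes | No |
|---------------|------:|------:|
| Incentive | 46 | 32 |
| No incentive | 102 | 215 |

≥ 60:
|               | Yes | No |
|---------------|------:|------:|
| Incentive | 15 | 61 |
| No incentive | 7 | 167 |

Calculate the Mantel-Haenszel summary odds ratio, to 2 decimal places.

OR_MH = Σ(aᵢdᵢ/nᵢ) / Σ(bᵢcᵢ/nᵢ), where nᵢ is the stratum total.
Stratum 1 (< 40): n = 480; a·d/n = 85·216/480 = 38.2500; b·c/n = 99·80/480 = 16.5000
Stratum 2 (40–59): n = 395; a·d/n = 46·215/395 = 25.0380; b·c/n = 32·102/395 = 8.2633
Stratum 3 (≥ 60): n = 250; a·d/n = 15·167/250 = 10.0200; b·c/n = 61·7/250 = 1.7080
OR_MH = (38.2500 + 25.0380 + 10.0200) / (16.5000 + 8.2633 + 1.7080) = 73.3080 / 26.4713 = 2.76934

2.77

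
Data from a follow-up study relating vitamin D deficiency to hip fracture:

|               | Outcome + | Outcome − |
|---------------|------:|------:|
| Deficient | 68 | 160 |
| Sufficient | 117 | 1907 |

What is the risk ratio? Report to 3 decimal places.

5.159

Cells: a = 68, b = 160, c = 117, d = 1907.
Risk in exposed = 68/228 = 0.29825; risk in unexposed = 117/2024 = 0.05781.
RR = 0.29825 / 0.05781 = 5.15939
The risk among the exposed is 5.16 times that among the unexposed.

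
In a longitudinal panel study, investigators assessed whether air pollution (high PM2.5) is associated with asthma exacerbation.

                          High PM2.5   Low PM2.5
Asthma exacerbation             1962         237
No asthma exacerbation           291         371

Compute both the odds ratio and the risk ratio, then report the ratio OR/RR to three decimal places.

Reading the table with exposure as columns: a = 1962 (High PM2.5, case), b = 291 (High PM2.5, non-case), c = 237 (Low PM2.5, case), d = 371.
OR = (1962·371)/(291·237) = 727902/68967 = 10.55435
Risk in exposed = 1962/2253 = 0.87084; risk in unexposed = 237/608 = 0.38980; RR = 2.23405
OR/RR = 10.55435 / 2.23405 = 4.72431
The outcome is not rare, so the OR lies further from 1 than the RR.

4.724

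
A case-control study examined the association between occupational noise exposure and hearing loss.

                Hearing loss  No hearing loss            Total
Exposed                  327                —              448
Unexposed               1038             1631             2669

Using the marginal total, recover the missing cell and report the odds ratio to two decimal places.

4.25

The missing cell is in the exposed row: 448 − 327 = 121.
So a = 327, b = 121, c = 1038, d = 1631.
OR = (a·d)/(b·c) = (327 × 1631) / (121 × 1038) = 533337 / 125598 = 4.24638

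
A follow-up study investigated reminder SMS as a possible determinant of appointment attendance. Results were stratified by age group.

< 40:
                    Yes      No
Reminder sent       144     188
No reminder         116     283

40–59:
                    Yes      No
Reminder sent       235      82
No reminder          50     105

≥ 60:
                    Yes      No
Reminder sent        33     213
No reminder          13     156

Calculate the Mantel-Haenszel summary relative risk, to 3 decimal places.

1.801

RR_MH = Σ(aᵢ·n₀ᵢ/nᵢ) / Σ(cᵢ·n₁ᵢ/nᵢ), with n₁ᵢ = aᵢ+bᵢ (exposed), n₀ᵢ = cᵢ+dᵢ (unexposed), nᵢ = n₁ᵢ+n₀ᵢ.
Stratum 1 (< 40): n₁ = 332, n₀ = 399, n = 731; a·n₀/n = 144·399/731 = 78.5992; c·n₁/n = 116·332/731 = 52.6840
Stratum 2 (40–59): n₁ = 317, n₀ = 155, n = 472; a·n₀/n = 235·155/472 = 77.1716; c·n₁/n = 50·317/472 = 33.5805
Stratum 3 (≥ 60): n₁ = 246, n₀ = 169, n = 415; a·n₀/n = 33·169/415 = 13.4386; c·n₁/n = 13·246/415 = 7.7060
RR_MH = (78.5992 + 77.1716 + 13.4386) / (52.6840 + 33.5805 + 7.7060) = 169.2093 / 93.9705 = 1.80066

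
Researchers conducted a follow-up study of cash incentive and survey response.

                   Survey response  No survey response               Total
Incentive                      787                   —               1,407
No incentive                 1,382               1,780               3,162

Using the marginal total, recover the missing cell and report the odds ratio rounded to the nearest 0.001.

1.635

The missing cell is in the exposed row: 1407 − 787 = 620.
So a = 787, b = 620, c = 1382, d = 1780.
OR = (a·d)/(b·c) = (787 × 1780) / (620 × 1382) = 1400860 / 856840 = 1.63491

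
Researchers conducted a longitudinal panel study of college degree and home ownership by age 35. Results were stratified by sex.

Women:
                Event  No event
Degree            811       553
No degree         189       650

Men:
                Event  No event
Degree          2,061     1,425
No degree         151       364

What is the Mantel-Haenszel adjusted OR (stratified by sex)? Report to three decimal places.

OR_MH = Σ(aᵢdᵢ/nᵢ) / Σ(bᵢcᵢ/nᵢ), where nᵢ is the stratum total.
Stratum 1 (Women): n = 2203; a·d/n = 811·650/2203 = 239.2873; b·c/n = 553·189/2203 = 47.4430
Stratum 2 (Men): n = 4001; a·d/n = 2061·364/4001 = 187.5041; b·c/n = 1425·151/4001 = 53.7803
OR_MH = (239.2873 + 187.5041) / (47.4430 + 53.7803) = 426.7915 / 101.2233 = 4.21633

4.216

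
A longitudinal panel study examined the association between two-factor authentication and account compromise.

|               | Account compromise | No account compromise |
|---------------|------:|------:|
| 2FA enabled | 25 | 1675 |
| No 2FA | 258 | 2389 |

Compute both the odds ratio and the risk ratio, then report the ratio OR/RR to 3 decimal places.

0.916

Cells: a = 25, b = 1675, c = 258, d = 2389.
OR = (25·2389)/(1675·258) = 59725/432150 = 0.13820
Risk in exposed = 25/1700 = 0.01471; risk in unexposed = 258/2647 = 0.09747; RR = 0.15088
OR/RR = 0.13820 / 0.15088 = 0.91600
The outcome is rare in both groups, so OR ≈ RR (ratio near 1).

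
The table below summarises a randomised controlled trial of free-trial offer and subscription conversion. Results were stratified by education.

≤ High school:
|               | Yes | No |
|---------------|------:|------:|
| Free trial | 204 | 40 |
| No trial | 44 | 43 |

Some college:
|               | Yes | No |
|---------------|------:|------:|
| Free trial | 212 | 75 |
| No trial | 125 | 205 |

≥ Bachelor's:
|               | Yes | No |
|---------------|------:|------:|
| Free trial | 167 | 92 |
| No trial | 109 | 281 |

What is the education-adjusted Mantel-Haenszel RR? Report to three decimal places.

1.994

RR_MH = Σ(aᵢ·n₀ᵢ/nᵢ) / Σ(cᵢ·n₁ᵢ/nᵢ), with n₁ᵢ = aᵢ+bᵢ (exposed), n₀ᵢ = cᵢ+dᵢ (unexposed), nᵢ = n₁ᵢ+n₀ᵢ.
Stratum 1 (≤ High school): n₁ = 244, n₀ = 87, n = 331; a·n₀/n = 204·87/331 = 53.6193; c·n₁/n = 44·244/331 = 32.4350
Stratum 2 (Some college): n₁ = 287, n₀ = 330, n = 617; a·n₀/n = 212·330/617 = 113.3874; c·n₁/n = 125·287/617 = 58.1442
Stratum 3 (≥ Bachelor's): n₁ = 259, n₀ = 390, n = 649; a·n₀/n = 167·390/649 = 100.3544; c·n₁/n = 109·259/649 = 43.4992
RR_MH = (53.6193 + 113.3874 + 100.3544) / (32.4350 + 58.1442 + 43.4992) = 267.3611 / 134.0785 = 1.99406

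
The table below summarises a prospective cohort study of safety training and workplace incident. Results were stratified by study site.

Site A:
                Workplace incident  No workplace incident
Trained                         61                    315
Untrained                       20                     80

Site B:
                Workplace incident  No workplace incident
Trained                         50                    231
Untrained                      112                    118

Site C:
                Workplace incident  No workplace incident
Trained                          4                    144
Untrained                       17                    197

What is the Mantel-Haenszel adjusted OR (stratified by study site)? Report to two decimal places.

0.34

OR_MH = Σ(aᵢdᵢ/nᵢ) / Σ(bᵢcᵢ/nᵢ), where nᵢ is the stratum total.
Stratum 1 (Site A): n = 476; a·d/n = 61·80/476 = 10.2521; b·c/n = 315·20/476 = 13.2353
Stratum 2 (Site B): n = 511; a·d/n = 50·118/511 = 11.5460; b·c/n = 231·112/511 = 50.6301
Stratum 3 (Site C): n = 362; a·d/n = 4·197/362 = 2.1768; b·c/n = 144·17/362 = 6.7624
OR_MH = (10.2521 + 11.5460 + 2.1768) / (13.2353 + 50.6301 + 6.7624) = 23.9749 / 70.6279 = 0.33945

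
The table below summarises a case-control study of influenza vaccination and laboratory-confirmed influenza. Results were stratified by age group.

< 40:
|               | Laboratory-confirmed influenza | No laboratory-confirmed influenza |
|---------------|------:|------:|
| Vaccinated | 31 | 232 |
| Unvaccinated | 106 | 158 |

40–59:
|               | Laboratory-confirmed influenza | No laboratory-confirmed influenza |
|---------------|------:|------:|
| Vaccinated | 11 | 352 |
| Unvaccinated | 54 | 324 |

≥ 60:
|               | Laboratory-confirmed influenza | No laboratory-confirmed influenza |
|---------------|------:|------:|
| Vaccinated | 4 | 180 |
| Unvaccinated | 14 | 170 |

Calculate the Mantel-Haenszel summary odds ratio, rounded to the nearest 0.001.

OR_MH = Σ(aᵢdᵢ/nᵢ) / Σ(bᵢcᵢ/nᵢ), where nᵢ is the stratum total.
Stratum 1 (< 40): n = 527; a·d/n = 31·158/527 = 9.2941; b·c/n = 232·106/527 = 46.6641
Stratum 2 (40–59): n = 741; a·d/n = 11·324/741 = 4.8097; b·c/n = 352·54/741 = 25.6518
Stratum 3 (≥ 60): n = 368; a·d/n = 4·170/368 = 1.8478; b·c/n = 180·14/368 = 6.8478
OR_MH = (9.2941 + 4.8097 + 1.8478) / (46.6641 + 25.6518 + 6.8478) = 15.9517 / 79.1638 = 0.20150

0.202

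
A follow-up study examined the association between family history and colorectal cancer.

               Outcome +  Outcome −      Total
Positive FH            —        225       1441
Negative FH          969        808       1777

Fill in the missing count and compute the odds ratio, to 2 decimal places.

4.51

The missing cell is in the exposed row: 1441 − 225 = 1216.
So a = 1216, b = 225, c = 969, d = 808.
OR = (a·d)/(b·c) = (1216 × 808) / (225 × 969) = 982528 / 218025 = 4.50649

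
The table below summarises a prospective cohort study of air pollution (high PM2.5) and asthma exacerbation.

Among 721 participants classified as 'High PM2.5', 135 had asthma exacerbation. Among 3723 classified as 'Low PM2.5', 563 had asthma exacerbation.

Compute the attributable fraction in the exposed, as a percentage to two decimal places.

From the description: a = 135, b = 586, c = 563, d = 3160.
Risk in exposed = 135/721 = 0.18724; risk in unexposed = 563/3723 = 0.15122.
RR = 0.18724/0.15122 = 1.23818
AR% = (RR − 1)/RR × 100 = (1.23818 − 1)/1.23818 × 100 = 19.2362%

19.24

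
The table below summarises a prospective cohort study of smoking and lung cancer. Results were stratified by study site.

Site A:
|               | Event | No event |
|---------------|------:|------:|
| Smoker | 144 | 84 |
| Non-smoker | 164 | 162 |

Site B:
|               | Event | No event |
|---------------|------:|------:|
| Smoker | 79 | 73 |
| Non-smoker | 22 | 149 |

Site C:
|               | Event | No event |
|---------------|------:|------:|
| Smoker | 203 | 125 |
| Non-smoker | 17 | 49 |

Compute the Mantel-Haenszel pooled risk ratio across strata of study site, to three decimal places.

1.745

RR_MH = Σ(aᵢ·n₀ᵢ/nᵢ) / Σ(cᵢ·n₁ᵢ/nᵢ), with n₁ᵢ = aᵢ+bᵢ (exposed), n₀ᵢ = cᵢ+dᵢ (unexposed), nᵢ = n₁ᵢ+n₀ᵢ.
Stratum 1 (Site A): n₁ = 228, n₀ = 326, n = 554; a·n₀/n = 144·326/554 = 84.7365; c·n₁/n = 164·228/554 = 67.4946
Stratum 2 (Site B): n₁ = 152, n₀ = 171, n = 323; a·n₀/n = 79·171/323 = 41.8235; c·n₁/n = 22·152/323 = 10.3529
Stratum 3 (Site C): n₁ = 328, n₀ = 66, n = 394; a·n₀/n = 203·66/394 = 34.0051; c·n₁/n = 17·328/394 = 14.1523
RR_MH = (84.7365 + 41.8235 + 34.0051) / (67.4946 + 10.3529 + 14.1523) = 160.5651 / 91.9998 = 1.74528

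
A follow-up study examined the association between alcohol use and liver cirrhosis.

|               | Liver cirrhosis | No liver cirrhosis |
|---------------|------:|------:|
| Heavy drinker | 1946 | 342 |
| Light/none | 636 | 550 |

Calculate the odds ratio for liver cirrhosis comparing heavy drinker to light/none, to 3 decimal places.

Cells: a = 1946, b = 342, c = 636, d = 550.
OR = (a·d)/(b·c) = (1946 × 550) / (342 × 636) = 1070300 / 217512 = 4.92065
The odds of liver cirrhosis are about 4.92 times as high in the heavy drinker group.

4.921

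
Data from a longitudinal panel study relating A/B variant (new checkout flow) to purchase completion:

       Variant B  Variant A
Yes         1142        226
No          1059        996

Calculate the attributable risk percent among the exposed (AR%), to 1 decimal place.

64.4

Reading the table with exposure as columns: a = 1142 (Variant B, case), b = 1059 (Variant B, non-case), c = 226 (Variant A, case), d = 996.
Risk in exposed = 1142/2201 = 0.51886; risk in unexposed = 226/1222 = 0.18494.
RR = 0.51886/0.18494 = 2.80549
AR% = (RR − 1)/RR × 100 = (2.80549 − 1)/2.80549 × 100 = 64.3556%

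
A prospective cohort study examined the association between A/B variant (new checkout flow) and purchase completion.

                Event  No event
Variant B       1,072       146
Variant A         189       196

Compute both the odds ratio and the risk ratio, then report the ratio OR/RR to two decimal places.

4.25

Cells: a = 1072, b = 146, c = 189, d = 196.
OR = (1072·196)/(146·189) = 210112/27594 = 7.61441
Risk in exposed = 1072/1218 = 0.88013; risk in unexposed = 189/385 = 0.49091; RR = 1.79286
OR/RR = 7.61441 / 1.79286 = 4.24707
The outcome is not rare, so the OR lies further from 1 than the RR.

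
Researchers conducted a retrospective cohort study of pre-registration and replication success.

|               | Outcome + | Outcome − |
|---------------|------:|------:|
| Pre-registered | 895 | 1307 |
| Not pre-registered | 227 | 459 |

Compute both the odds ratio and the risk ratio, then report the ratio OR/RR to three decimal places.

Cells: a = 895, b = 1307, c = 227, d = 459.
OR = (895·459)/(1307·227) = 410805/296689 = 1.38463
Risk in exposed = 895/2202 = 0.40645; risk in unexposed = 227/686 = 0.33090; RR = 1.22830
OR/RR = 1.38463 / 1.22830 = 1.12728
The outcome is not rare, so the OR lies further from 1 than the RR.

1.127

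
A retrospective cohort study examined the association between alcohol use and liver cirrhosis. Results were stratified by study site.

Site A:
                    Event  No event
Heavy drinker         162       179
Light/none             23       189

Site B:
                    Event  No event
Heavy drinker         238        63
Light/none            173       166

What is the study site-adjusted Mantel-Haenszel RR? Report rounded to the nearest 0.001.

1.969

RR_MH = Σ(aᵢ·n₀ᵢ/nᵢ) / Σ(cᵢ·n₁ᵢ/nᵢ), with n₁ᵢ = aᵢ+bᵢ (exposed), n₀ᵢ = cᵢ+dᵢ (unexposed), nᵢ = n₁ᵢ+n₀ᵢ.
Stratum 1 (Site A): n₁ = 341, n₀ = 212, n = 553; a·n₀/n = 162·212/553 = 62.1049; c·n₁/n = 23·341/553 = 14.1826
Stratum 2 (Site B): n₁ = 301, n₀ = 339, n = 640; a·n₀/n = 238·339/640 = 126.0656; c·n₁/n = 173·301/640 = 81.3641
RR_MH = (62.1049 + 126.0656) / (14.1826 + 81.3641) = 188.1705 / 95.5467 = 1.96941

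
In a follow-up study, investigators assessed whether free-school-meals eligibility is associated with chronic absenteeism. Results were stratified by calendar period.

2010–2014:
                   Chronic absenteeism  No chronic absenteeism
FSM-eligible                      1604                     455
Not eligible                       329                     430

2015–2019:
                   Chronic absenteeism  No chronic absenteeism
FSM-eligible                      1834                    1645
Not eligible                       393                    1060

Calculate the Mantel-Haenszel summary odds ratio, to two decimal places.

OR_MH = Σ(aᵢdᵢ/nᵢ) / Σ(bᵢcᵢ/nᵢ), where nᵢ is the stratum total.
Stratum 1 (2010–2014): n = 2818; a·d/n = 1604·430/2818 = 244.7551; b·c/n = 455·329/2818 = 53.1210
Stratum 2 (2015–2019): n = 4932; a·d/n = 1834·1060/4932 = 394.1687; b·c/n = 1645·393/4932 = 131.0797
OR_MH = (244.7551 + 394.1687) / (53.1210 + 131.0797) = 638.9238 / 184.2007 = 3.46863

3.47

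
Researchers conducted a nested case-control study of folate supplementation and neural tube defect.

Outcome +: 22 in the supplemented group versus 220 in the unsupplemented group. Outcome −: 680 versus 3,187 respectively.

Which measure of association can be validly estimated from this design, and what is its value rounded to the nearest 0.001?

From the description: a = 22, b = 680, c = 220, d = 3187.
This is a nested case-control study: participants were sampled on outcome status, so risks in the source population cannot be estimated directly — relative risk is not valid here. The odds ratio is the appropriate measure.
OR = (a·d)/(b·c) = (22 × 3187) / (680 × 220) = 70114 / 149600 = 0.46868

0.469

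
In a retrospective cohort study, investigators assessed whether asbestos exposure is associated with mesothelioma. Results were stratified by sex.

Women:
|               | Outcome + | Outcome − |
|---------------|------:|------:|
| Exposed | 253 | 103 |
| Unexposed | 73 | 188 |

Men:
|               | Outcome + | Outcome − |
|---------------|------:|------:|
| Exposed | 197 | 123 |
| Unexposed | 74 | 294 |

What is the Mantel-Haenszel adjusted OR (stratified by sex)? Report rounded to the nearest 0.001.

6.345

OR_MH = Σ(aᵢdᵢ/nᵢ) / Σ(bᵢcᵢ/nᵢ), where nᵢ is the stratum total.
Stratum 1 (Women): n = 617; a·d/n = 253·188/617 = 77.0891; b·c/n = 103·73/617 = 12.1864
Stratum 2 (Men): n = 688; a·d/n = 197·294/688 = 84.1831; b·c/n = 123·74/688 = 13.2297
OR_MH = (77.0891 + 84.1831) / (12.1864 + 13.2297) = 161.2723 / 25.4160 = 6.34530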